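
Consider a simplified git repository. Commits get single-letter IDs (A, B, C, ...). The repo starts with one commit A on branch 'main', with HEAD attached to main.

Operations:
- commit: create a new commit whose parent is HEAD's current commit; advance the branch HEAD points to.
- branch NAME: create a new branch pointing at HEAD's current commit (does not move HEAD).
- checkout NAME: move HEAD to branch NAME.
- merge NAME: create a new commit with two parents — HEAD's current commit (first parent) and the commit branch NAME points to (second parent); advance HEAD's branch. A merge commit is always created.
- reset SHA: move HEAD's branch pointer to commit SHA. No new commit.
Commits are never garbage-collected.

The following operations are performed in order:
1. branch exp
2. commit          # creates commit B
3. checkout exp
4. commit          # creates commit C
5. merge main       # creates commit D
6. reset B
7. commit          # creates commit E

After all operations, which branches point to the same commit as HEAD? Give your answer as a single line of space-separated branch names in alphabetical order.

Answer: exp

Derivation:
After op 1 (branch): HEAD=main@A [exp=A main=A]
After op 2 (commit): HEAD=main@B [exp=A main=B]
After op 3 (checkout): HEAD=exp@A [exp=A main=B]
After op 4 (commit): HEAD=exp@C [exp=C main=B]
After op 5 (merge): HEAD=exp@D [exp=D main=B]
After op 6 (reset): HEAD=exp@B [exp=B main=B]
After op 7 (commit): HEAD=exp@E [exp=E main=B]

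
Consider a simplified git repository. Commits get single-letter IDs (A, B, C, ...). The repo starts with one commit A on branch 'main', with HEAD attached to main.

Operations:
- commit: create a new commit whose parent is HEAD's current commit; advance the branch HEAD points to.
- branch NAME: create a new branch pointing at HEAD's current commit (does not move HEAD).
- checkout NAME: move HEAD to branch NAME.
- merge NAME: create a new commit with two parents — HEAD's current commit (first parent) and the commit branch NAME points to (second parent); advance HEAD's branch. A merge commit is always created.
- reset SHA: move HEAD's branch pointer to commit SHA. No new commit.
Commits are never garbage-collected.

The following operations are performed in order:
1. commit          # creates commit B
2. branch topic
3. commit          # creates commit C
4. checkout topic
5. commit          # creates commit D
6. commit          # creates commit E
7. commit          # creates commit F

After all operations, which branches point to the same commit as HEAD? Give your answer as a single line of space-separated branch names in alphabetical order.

After op 1 (commit): HEAD=main@B [main=B]
After op 2 (branch): HEAD=main@B [main=B topic=B]
After op 3 (commit): HEAD=main@C [main=C topic=B]
After op 4 (checkout): HEAD=topic@B [main=C topic=B]
After op 5 (commit): HEAD=topic@D [main=C topic=D]
After op 6 (commit): HEAD=topic@E [main=C topic=E]
After op 7 (commit): HEAD=topic@F [main=C topic=F]

Answer: topic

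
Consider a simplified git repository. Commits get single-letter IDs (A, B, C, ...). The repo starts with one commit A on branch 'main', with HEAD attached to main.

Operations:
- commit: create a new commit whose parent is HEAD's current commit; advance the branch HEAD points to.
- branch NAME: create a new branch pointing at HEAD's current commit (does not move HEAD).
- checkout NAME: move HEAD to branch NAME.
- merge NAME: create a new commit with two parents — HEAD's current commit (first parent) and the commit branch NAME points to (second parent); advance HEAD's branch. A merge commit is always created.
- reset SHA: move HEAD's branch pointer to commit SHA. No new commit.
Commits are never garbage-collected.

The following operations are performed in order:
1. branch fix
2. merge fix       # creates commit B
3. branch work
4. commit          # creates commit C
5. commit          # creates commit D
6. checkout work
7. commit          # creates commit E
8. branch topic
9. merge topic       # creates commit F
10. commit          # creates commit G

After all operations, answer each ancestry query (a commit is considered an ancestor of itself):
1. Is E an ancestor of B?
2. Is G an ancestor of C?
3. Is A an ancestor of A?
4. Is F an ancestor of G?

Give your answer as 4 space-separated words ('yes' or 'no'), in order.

After op 1 (branch): HEAD=main@A [fix=A main=A]
After op 2 (merge): HEAD=main@B [fix=A main=B]
After op 3 (branch): HEAD=main@B [fix=A main=B work=B]
After op 4 (commit): HEAD=main@C [fix=A main=C work=B]
After op 5 (commit): HEAD=main@D [fix=A main=D work=B]
After op 6 (checkout): HEAD=work@B [fix=A main=D work=B]
After op 7 (commit): HEAD=work@E [fix=A main=D work=E]
After op 8 (branch): HEAD=work@E [fix=A main=D topic=E work=E]
After op 9 (merge): HEAD=work@F [fix=A main=D topic=E work=F]
After op 10 (commit): HEAD=work@G [fix=A main=D topic=E work=G]
ancestors(B) = {A,B}; E in? no
ancestors(C) = {A,B,C}; G in? no
ancestors(A) = {A}; A in? yes
ancestors(G) = {A,B,E,F,G}; F in? yes

Answer: no no yes yes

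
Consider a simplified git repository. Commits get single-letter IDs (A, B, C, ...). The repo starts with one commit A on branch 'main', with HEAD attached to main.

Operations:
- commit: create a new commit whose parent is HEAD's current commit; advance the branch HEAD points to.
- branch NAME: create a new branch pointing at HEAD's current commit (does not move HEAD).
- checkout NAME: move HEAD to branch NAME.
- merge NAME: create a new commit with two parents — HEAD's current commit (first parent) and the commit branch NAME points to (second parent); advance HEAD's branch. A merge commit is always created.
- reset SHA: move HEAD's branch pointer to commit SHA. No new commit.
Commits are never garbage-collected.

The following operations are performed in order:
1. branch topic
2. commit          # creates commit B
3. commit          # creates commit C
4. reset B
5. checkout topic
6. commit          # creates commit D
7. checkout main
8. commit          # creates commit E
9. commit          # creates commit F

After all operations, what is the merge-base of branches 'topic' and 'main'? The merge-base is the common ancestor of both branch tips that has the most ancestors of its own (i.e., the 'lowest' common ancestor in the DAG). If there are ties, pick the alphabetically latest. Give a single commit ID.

Answer: A

Derivation:
After op 1 (branch): HEAD=main@A [main=A topic=A]
After op 2 (commit): HEAD=main@B [main=B topic=A]
After op 3 (commit): HEAD=main@C [main=C topic=A]
After op 4 (reset): HEAD=main@B [main=B topic=A]
After op 5 (checkout): HEAD=topic@A [main=B topic=A]
After op 6 (commit): HEAD=topic@D [main=B topic=D]
After op 7 (checkout): HEAD=main@B [main=B topic=D]
After op 8 (commit): HEAD=main@E [main=E topic=D]
After op 9 (commit): HEAD=main@F [main=F topic=D]
ancestors(topic=D): ['A', 'D']
ancestors(main=F): ['A', 'B', 'E', 'F']
common: ['A']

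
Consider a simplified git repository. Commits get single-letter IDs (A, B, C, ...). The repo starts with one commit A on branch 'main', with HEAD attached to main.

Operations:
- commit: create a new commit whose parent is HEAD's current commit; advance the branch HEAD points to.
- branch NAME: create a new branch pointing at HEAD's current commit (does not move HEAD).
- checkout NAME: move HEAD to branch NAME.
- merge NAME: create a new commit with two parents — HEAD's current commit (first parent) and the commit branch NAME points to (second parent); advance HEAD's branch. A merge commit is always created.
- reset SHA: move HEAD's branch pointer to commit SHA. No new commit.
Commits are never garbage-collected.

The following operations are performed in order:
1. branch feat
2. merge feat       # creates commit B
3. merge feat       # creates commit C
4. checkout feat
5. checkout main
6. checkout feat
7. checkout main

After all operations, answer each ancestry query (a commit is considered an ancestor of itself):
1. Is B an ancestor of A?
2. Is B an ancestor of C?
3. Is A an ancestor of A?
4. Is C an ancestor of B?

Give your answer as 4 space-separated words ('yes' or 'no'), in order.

Answer: no yes yes no

Derivation:
After op 1 (branch): HEAD=main@A [feat=A main=A]
After op 2 (merge): HEAD=main@B [feat=A main=B]
After op 3 (merge): HEAD=main@C [feat=A main=C]
After op 4 (checkout): HEAD=feat@A [feat=A main=C]
After op 5 (checkout): HEAD=main@C [feat=A main=C]
After op 6 (checkout): HEAD=feat@A [feat=A main=C]
After op 7 (checkout): HEAD=main@C [feat=A main=C]
ancestors(A) = {A}; B in? no
ancestors(C) = {A,B,C}; B in? yes
ancestors(A) = {A}; A in? yes
ancestors(B) = {A,B}; C in? no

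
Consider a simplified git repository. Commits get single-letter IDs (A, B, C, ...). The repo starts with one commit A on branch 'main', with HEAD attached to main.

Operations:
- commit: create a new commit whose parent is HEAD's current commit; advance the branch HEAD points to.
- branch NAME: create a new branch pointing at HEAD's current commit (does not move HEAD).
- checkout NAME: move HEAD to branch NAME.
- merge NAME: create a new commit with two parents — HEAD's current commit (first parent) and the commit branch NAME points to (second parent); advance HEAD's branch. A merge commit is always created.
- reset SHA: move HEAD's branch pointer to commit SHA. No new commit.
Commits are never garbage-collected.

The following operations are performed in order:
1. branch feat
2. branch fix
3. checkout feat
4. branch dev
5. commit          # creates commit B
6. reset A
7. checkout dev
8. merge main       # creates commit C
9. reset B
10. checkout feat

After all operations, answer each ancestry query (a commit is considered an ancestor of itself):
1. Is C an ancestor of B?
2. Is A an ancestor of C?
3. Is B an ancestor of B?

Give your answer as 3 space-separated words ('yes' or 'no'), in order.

After op 1 (branch): HEAD=main@A [feat=A main=A]
After op 2 (branch): HEAD=main@A [feat=A fix=A main=A]
After op 3 (checkout): HEAD=feat@A [feat=A fix=A main=A]
After op 4 (branch): HEAD=feat@A [dev=A feat=A fix=A main=A]
After op 5 (commit): HEAD=feat@B [dev=A feat=B fix=A main=A]
After op 6 (reset): HEAD=feat@A [dev=A feat=A fix=A main=A]
After op 7 (checkout): HEAD=dev@A [dev=A feat=A fix=A main=A]
After op 8 (merge): HEAD=dev@C [dev=C feat=A fix=A main=A]
After op 9 (reset): HEAD=dev@B [dev=B feat=A fix=A main=A]
After op 10 (checkout): HEAD=feat@A [dev=B feat=A fix=A main=A]
ancestors(B) = {A,B}; C in? no
ancestors(C) = {A,C}; A in? yes
ancestors(B) = {A,B}; B in? yes

Answer: no yes yes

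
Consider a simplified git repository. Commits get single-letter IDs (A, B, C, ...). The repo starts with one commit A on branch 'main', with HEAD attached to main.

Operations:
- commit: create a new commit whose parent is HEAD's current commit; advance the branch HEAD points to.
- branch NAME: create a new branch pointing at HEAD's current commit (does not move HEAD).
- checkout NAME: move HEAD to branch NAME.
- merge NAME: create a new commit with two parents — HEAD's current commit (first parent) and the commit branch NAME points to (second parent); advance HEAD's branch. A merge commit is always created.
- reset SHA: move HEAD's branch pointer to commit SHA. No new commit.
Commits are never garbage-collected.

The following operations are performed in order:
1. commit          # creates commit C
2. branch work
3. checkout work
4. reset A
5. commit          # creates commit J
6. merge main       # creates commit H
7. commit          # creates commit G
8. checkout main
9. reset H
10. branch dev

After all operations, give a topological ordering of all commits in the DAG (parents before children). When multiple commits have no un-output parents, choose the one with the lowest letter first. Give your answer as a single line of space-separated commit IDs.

Answer: A C J H G

Derivation:
After op 1 (commit): HEAD=main@C [main=C]
After op 2 (branch): HEAD=main@C [main=C work=C]
After op 3 (checkout): HEAD=work@C [main=C work=C]
After op 4 (reset): HEAD=work@A [main=C work=A]
After op 5 (commit): HEAD=work@J [main=C work=J]
After op 6 (merge): HEAD=work@H [main=C work=H]
After op 7 (commit): HEAD=work@G [main=C work=G]
After op 8 (checkout): HEAD=main@C [main=C work=G]
After op 9 (reset): HEAD=main@H [main=H work=G]
After op 10 (branch): HEAD=main@H [dev=H main=H work=G]
commit A: parents=[]
commit C: parents=['A']
commit G: parents=['H']
commit H: parents=['J', 'C']
commit J: parents=['A']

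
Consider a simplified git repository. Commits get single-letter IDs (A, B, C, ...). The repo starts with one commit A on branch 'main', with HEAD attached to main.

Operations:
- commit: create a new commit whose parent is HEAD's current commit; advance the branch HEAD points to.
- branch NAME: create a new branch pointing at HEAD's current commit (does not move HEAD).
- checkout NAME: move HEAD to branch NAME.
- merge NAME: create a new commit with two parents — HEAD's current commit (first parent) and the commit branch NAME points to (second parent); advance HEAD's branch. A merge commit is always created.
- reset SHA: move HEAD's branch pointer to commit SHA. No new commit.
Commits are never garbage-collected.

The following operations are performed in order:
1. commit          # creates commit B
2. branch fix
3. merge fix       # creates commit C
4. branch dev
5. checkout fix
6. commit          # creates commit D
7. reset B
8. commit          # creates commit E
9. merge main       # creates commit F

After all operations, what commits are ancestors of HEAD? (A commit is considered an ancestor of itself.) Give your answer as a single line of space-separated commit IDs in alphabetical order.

Answer: A B C E F

Derivation:
After op 1 (commit): HEAD=main@B [main=B]
After op 2 (branch): HEAD=main@B [fix=B main=B]
After op 3 (merge): HEAD=main@C [fix=B main=C]
After op 4 (branch): HEAD=main@C [dev=C fix=B main=C]
After op 5 (checkout): HEAD=fix@B [dev=C fix=B main=C]
After op 6 (commit): HEAD=fix@D [dev=C fix=D main=C]
After op 7 (reset): HEAD=fix@B [dev=C fix=B main=C]
After op 8 (commit): HEAD=fix@E [dev=C fix=E main=C]
After op 9 (merge): HEAD=fix@F [dev=C fix=F main=C]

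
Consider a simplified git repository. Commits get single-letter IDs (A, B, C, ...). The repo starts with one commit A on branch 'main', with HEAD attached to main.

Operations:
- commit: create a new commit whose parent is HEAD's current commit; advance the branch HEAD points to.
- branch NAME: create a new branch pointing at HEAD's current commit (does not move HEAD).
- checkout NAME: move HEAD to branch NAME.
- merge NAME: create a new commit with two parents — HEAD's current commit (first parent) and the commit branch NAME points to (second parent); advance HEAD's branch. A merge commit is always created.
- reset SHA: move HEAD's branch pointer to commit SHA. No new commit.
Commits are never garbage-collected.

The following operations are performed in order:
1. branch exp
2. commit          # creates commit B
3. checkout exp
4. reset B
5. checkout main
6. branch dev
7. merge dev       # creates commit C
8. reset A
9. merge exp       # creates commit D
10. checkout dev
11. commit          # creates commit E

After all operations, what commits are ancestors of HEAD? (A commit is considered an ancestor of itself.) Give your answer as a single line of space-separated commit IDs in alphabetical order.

After op 1 (branch): HEAD=main@A [exp=A main=A]
After op 2 (commit): HEAD=main@B [exp=A main=B]
After op 3 (checkout): HEAD=exp@A [exp=A main=B]
After op 4 (reset): HEAD=exp@B [exp=B main=B]
After op 5 (checkout): HEAD=main@B [exp=B main=B]
After op 6 (branch): HEAD=main@B [dev=B exp=B main=B]
After op 7 (merge): HEAD=main@C [dev=B exp=B main=C]
After op 8 (reset): HEAD=main@A [dev=B exp=B main=A]
After op 9 (merge): HEAD=main@D [dev=B exp=B main=D]
After op 10 (checkout): HEAD=dev@B [dev=B exp=B main=D]
After op 11 (commit): HEAD=dev@E [dev=E exp=B main=D]

Answer: A B E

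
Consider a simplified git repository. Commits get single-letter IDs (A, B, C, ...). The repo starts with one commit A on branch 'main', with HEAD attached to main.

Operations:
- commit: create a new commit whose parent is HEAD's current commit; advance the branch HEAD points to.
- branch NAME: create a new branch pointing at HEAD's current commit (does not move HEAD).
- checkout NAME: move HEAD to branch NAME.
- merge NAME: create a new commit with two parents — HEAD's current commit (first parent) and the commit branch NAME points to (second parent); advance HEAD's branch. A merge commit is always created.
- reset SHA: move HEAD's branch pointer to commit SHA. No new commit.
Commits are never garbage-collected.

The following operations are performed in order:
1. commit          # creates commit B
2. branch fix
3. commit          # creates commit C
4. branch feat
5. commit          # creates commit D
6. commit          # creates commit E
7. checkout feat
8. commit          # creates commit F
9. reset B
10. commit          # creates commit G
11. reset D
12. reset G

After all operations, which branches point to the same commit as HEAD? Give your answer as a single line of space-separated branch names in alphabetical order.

Answer: feat

Derivation:
After op 1 (commit): HEAD=main@B [main=B]
After op 2 (branch): HEAD=main@B [fix=B main=B]
After op 3 (commit): HEAD=main@C [fix=B main=C]
After op 4 (branch): HEAD=main@C [feat=C fix=B main=C]
After op 5 (commit): HEAD=main@D [feat=C fix=B main=D]
After op 6 (commit): HEAD=main@E [feat=C fix=B main=E]
After op 7 (checkout): HEAD=feat@C [feat=C fix=B main=E]
After op 8 (commit): HEAD=feat@F [feat=F fix=B main=E]
After op 9 (reset): HEAD=feat@B [feat=B fix=B main=E]
After op 10 (commit): HEAD=feat@G [feat=G fix=B main=E]
After op 11 (reset): HEAD=feat@D [feat=D fix=B main=E]
After op 12 (reset): HEAD=feat@G [feat=G fix=B main=E]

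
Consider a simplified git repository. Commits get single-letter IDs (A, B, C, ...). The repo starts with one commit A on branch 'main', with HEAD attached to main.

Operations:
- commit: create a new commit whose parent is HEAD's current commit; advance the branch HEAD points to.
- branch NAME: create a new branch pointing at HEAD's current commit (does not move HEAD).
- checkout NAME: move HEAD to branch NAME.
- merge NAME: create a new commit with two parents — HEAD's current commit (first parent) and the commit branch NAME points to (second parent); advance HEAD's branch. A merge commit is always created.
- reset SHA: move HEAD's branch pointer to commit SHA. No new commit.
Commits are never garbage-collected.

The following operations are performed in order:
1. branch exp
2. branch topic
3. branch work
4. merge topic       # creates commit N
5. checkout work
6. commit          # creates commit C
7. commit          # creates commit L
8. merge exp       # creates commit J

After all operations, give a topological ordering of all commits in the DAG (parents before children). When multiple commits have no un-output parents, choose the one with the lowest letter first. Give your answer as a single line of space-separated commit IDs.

After op 1 (branch): HEAD=main@A [exp=A main=A]
After op 2 (branch): HEAD=main@A [exp=A main=A topic=A]
After op 3 (branch): HEAD=main@A [exp=A main=A topic=A work=A]
After op 4 (merge): HEAD=main@N [exp=A main=N topic=A work=A]
After op 5 (checkout): HEAD=work@A [exp=A main=N topic=A work=A]
After op 6 (commit): HEAD=work@C [exp=A main=N topic=A work=C]
After op 7 (commit): HEAD=work@L [exp=A main=N topic=A work=L]
After op 8 (merge): HEAD=work@J [exp=A main=N topic=A work=J]
commit A: parents=[]
commit C: parents=['A']
commit J: parents=['L', 'A']
commit L: parents=['C']
commit N: parents=['A', 'A']

Answer: A C L J N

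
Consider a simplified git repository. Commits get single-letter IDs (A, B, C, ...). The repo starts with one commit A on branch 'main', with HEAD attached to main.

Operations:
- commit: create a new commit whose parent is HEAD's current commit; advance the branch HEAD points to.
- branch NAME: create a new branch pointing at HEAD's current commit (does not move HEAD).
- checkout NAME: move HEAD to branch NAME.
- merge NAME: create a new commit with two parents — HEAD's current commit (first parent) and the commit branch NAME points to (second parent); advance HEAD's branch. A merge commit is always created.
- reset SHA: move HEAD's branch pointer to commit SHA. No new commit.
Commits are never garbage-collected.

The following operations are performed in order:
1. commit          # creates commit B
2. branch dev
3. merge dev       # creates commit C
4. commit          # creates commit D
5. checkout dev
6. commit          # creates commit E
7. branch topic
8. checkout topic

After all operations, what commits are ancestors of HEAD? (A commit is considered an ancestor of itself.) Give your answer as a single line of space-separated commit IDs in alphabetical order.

Answer: A B E

Derivation:
After op 1 (commit): HEAD=main@B [main=B]
After op 2 (branch): HEAD=main@B [dev=B main=B]
After op 3 (merge): HEAD=main@C [dev=B main=C]
After op 4 (commit): HEAD=main@D [dev=B main=D]
After op 5 (checkout): HEAD=dev@B [dev=B main=D]
After op 6 (commit): HEAD=dev@E [dev=E main=D]
After op 7 (branch): HEAD=dev@E [dev=E main=D topic=E]
After op 8 (checkout): HEAD=topic@E [dev=E main=D topic=E]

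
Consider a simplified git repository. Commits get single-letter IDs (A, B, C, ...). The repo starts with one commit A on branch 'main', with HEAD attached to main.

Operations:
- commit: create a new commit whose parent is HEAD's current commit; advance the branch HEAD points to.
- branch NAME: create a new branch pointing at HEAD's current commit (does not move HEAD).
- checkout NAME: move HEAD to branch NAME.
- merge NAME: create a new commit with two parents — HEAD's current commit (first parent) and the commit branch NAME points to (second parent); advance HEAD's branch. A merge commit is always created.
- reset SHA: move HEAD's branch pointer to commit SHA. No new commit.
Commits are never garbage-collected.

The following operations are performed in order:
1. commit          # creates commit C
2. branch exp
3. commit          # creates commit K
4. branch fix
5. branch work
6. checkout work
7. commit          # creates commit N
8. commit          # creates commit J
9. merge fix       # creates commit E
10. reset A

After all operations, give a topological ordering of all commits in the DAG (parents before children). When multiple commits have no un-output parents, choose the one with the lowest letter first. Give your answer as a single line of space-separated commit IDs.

Answer: A C K N J E

Derivation:
After op 1 (commit): HEAD=main@C [main=C]
After op 2 (branch): HEAD=main@C [exp=C main=C]
After op 3 (commit): HEAD=main@K [exp=C main=K]
After op 4 (branch): HEAD=main@K [exp=C fix=K main=K]
After op 5 (branch): HEAD=main@K [exp=C fix=K main=K work=K]
After op 6 (checkout): HEAD=work@K [exp=C fix=K main=K work=K]
After op 7 (commit): HEAD=work@N [exp=C fix=K main=K work=N]
After op 8 (commit): HEAD=work@J [exp=C fix=K main=K work=J]
After op 9 (merge): HEAD=work@E [exp=C fix=K main=K work=E]
After op 10 (reset): HEAD=work@A [exp=C fix=K main=K work=A]
commit A: parents=[]
commit C: parents=['A']
commit E: parents=['J', 'K']
commit J: parents=['N']
commit K: parents=['C']
commit N: parents=['K']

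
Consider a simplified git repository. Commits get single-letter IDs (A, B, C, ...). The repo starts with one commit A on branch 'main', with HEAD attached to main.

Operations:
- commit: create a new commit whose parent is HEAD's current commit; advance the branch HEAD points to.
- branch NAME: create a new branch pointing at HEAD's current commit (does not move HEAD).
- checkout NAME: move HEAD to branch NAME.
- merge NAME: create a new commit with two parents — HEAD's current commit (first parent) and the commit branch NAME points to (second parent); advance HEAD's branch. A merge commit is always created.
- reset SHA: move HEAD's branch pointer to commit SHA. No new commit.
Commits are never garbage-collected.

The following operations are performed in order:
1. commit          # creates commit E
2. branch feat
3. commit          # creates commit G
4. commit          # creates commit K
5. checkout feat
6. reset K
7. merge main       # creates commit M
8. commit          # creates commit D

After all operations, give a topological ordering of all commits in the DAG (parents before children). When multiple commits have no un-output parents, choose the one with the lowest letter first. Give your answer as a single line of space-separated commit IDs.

Answer: A E G K M D

Derivation:
After op 1 (commit): HEAD=main@E [main=E]
After op 2 (branch): HEAD=main@E [feat=E main=E]
After op 3 (commit): HEAD=main@G [feat=E main=G]
After op 4 (commit): HEAD=main@K [feat=E main=K]
After op 5 (checkout): HEAD=feat@E [feat=E main=K]
After op 6 (reset): HEAD=feat@K [feat=K main=K]
After op 7 (merge): HEAD=feat@M [feat=M main=K]
After op 8 (commit): HEAD=feat@D [feat=D main=K]
commit A: parents=[]
commit D: parents=['M']
commit E: parents=['A']
commit G: parents=['E']
commit K: parents=['G']
commit M: parents=['K', 'K']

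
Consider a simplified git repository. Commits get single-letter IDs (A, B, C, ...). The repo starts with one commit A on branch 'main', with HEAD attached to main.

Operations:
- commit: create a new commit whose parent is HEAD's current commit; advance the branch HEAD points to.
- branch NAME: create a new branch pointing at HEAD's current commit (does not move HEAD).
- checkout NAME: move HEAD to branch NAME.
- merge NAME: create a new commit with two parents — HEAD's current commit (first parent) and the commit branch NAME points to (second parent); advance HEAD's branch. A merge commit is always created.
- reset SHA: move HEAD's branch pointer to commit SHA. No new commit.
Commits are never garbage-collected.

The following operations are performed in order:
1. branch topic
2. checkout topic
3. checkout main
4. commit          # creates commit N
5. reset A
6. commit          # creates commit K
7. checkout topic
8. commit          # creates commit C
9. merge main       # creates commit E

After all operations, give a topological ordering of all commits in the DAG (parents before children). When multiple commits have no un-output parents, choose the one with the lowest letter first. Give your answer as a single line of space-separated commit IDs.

After op 1 (branch): HEAD=main@A [main=A topic=A]
After op 2 (checkout): HEAD=topic@A [main=A topic=A]
After op 3 (checkout): HEAD=main@A [main=A topic=A]
After op 4 (commit): HEAD=main@N [main=N topic=A]
After op 5 (reset): HEAD=main@A [main=A topic=A]
After op 6 (commit): HEAD=main@K [main=K topic=A]
After op 7 (checkout): HEAD=topic@A [main=K topic=A]
After op 8 (commit): HEAD=topic@C [main=K topic=C]
After op 9 (merge): HEAD=topic@E [main=K topic=E]
commit A: parents=[]
commit C: parents=['A']
commit E: parents=['C', 'K']
commit K: parents=['A']
commit N: parents=['A']

Answer: A C K E N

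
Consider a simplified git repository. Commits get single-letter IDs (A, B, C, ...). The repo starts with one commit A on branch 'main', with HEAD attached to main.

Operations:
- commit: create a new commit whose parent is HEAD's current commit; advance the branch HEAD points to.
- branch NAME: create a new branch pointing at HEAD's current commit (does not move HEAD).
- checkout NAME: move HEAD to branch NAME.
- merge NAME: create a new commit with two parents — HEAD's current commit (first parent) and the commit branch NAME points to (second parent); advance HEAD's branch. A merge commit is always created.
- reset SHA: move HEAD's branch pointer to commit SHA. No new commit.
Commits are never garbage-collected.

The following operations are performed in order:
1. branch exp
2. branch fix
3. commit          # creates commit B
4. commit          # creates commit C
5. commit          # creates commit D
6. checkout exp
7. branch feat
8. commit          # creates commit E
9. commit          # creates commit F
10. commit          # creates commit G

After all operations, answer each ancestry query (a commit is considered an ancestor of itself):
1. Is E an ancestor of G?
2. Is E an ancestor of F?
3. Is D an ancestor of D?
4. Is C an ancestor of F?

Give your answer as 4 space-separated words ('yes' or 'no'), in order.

After op 1 (branch): HEAD=main@A [exp=A main=A]
After op 2 (branch): HEAD=main@A [exp=A fix=A main=A]
After op 3 (commit): HEAD=main@B [exp=A fix=A main=B]
After op 4 (commit): HEAD=main@C [exp=A fix=A main=C]
After op 5 (commit): HEAD=main@D [exp=A fix=A main=D]
After op 6 (checkout): HEAD=exp@A [exp=A fix=A main=D]
After op 7 (branch): HEAD=exp@A [exp=A feat=A fix=A main=D]
After op 8 (commit): HEAD=exp@E [exp=E feat=A fix=A main=D]
After op 9 (commit): HEAD=exp@F [exp=F feat=A fix=A main=D]
After op 10 (commit): HEAD=exp@G [exp=G feat=A fix=A main=D]
ancestors(G) = {A,E,F,G}; E in? yes
ancestors(F) = {A,E,F}; E in? yes
ancestors(D) = {A,B,C,D}; D in? yes
ancestors(F) = {A,E,F}; C in? no

Answer: yes yes yes no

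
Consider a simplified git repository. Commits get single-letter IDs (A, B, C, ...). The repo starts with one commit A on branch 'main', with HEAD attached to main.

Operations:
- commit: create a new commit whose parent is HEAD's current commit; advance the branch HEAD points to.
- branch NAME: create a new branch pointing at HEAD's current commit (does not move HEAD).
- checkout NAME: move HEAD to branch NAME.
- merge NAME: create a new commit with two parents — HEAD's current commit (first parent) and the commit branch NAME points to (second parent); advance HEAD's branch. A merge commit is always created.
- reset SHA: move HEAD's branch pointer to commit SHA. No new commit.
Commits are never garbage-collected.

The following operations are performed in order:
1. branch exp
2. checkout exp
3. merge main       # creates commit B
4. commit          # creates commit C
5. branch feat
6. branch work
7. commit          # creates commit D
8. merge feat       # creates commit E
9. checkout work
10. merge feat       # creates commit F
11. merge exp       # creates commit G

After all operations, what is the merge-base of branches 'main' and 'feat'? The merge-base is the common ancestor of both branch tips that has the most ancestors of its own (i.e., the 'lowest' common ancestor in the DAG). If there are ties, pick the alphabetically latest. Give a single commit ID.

After op 1 (branch): HEAD=main@A [exp=A main=A]
After op 2 (checkout): HEAD=exp@A [exp=A main=A]
After op 3 (merge): HEAD=exp@B [exp=B main=A]
After op 4 (commit): HEAD=exp@C [exp=C main=A]
After op 5 (branch): HEAD=exp@C [exp=C feat=C main=A]
After op 6 (branch): HEAD=exp@C [exp=C feat=C main=A work=C]
After op 7 (commit): HEAD=exp@D [exp=D feat=C main=A work=C]
After op 8 (merge): HEAD=exp@E [exp=E feat=C main=A work=C]
After op 9 (checkout): HEAD=work@C [exp=E feat=C main=A work=C]
After op 10 (merge): HEAD=work@F [exp=E feat=C main=A work=F]
After op 11 (merge): HEAD=work@G [exp=E feat=C main=A work=G]
ancestors(main=A): ['A']
ancestors(feat=C): ['A', 'B', 'C']
common: ['A']

Answer: A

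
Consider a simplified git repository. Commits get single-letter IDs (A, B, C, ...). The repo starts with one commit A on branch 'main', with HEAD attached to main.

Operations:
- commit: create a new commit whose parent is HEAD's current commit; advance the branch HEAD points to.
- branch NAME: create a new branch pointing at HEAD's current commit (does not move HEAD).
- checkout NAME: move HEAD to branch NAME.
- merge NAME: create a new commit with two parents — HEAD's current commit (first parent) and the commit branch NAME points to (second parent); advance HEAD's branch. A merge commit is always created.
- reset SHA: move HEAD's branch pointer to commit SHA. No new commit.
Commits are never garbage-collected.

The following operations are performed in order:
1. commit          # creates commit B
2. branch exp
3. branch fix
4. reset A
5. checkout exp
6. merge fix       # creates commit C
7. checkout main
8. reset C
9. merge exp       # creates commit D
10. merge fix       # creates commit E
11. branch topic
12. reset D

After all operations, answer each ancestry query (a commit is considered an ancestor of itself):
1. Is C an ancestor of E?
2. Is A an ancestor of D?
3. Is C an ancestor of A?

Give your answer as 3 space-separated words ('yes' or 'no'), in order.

After op 1 (commit): HEAD=main@B [main=B]
After op 2 (branch): HEAD=main@B [exp=B main=B]
After op 3 (branch): HEAD=main@B [exp=B fix=B main=B]
After op 4 (reset): HEAD=main@A [exp=B fix=B main=A]
After op 5 (checkout): HEAD=exp@B [exp=B fix=B main=A]
After op 6 (merge): HEAD=exp@C [exp=C fix=B main=A]
After op 7 (checkout): HEAD=main@A [exp=C fix=B main=A]
After op 8 (reset): HEAD=main@C [exp=C fix=B main=C]
After op 9 (merge): HEAD=main@D [exp=C fix=B main=D]
After op 10 (merge): HEAD=main@E [exp=C fix=B main=E]
After op 11 (branch): HEAD=main@E [exp=C fix=B main=E topic=E]
After op 12 (reset): HEAD=main@D [exp=C fix=B main=D topic=E]
ancestors(E) = {A,B,C,D,E}; C in? yes
ancestors(D) = {A,B,C,D}; A in? yes
ancestors(A) = {A}; C in? no

Answer: yes yes no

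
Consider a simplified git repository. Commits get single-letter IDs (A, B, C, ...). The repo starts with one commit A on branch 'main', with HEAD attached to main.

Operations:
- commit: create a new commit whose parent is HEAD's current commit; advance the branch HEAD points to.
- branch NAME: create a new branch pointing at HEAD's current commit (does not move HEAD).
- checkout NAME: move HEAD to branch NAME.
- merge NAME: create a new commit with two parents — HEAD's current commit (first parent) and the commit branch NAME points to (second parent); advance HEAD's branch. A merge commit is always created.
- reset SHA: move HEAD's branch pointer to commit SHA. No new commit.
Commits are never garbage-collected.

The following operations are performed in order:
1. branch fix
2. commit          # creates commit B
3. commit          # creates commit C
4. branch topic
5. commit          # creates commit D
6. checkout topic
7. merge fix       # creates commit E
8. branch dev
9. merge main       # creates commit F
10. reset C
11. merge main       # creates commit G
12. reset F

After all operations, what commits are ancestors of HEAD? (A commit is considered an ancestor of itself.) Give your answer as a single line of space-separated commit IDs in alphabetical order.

After op 1 (branch): HEAD=main@A [fix=A main=A]
After op 2 (commit): HEAD=main@B [fix=A main=B]
After op 3 (commit): HEAD=main@C [fix=A main=C]
After op 4 (branch): HEAD=main@C [fix=A main=C topic=C]
After op 5 (commit): HEAD=main@D [fix=A main=D topic=C]
After op 6 (checkout): HEAD=topic@C [fix=A main=D topic=C]
After op 7 (merge): HEAD=topic@E [fix=A main=D topic=E]
After op 8 (branch): HEAD=topic@E [dev=E fix=A main=D topic=E]
After op 9 (merge): HEAD=topic@F [dev=E fix=A main=D topic=F]
After op 10 (reset): HEAD=topic@C [dev=E fix=A main=D topic=C]
After op 11 (merge): HEAD=topic@G [dev=E fix=A main=D topic=G]
After op 12 (reset): HEAD=topic@F [dev=E fix=A main=D topic=F]

Answer: A B C D E F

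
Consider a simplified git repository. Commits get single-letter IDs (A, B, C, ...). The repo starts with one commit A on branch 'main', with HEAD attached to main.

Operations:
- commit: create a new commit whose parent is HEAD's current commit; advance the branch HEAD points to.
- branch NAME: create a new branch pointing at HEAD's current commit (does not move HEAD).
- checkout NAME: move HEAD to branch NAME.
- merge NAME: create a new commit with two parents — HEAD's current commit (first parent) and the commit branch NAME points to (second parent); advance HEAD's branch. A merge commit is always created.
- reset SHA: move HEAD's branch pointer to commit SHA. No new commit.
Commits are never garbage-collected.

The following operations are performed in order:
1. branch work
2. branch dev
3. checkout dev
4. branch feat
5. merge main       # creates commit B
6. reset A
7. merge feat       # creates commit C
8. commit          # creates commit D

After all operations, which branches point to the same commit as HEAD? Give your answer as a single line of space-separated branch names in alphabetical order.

After op 1 (branch): HEAD=main@A [main=A work=A]
After op 2 (branch): HEAD=main@A [dev=A main=A work=A]
After op 3 (checkout): HEAD=dev@A [dev=A main=A work=A]
After op 4 (branch): HEAD=dev@A [dev=A feat=A main=A work=A]
After op 5 (merge): HEAD=dev@B [dev=B feat=A main=A work=A]
After op 6 (reset): HEAD=dev@A [dev=A feat=A main=A work=A]
After op 7 (merge): HEAD=dev@C [dev=C feat=A main=A work=A]
After op 8 (commit): HEAD=dev@D [dev=D feat=A main=A work=A]

Answer: dev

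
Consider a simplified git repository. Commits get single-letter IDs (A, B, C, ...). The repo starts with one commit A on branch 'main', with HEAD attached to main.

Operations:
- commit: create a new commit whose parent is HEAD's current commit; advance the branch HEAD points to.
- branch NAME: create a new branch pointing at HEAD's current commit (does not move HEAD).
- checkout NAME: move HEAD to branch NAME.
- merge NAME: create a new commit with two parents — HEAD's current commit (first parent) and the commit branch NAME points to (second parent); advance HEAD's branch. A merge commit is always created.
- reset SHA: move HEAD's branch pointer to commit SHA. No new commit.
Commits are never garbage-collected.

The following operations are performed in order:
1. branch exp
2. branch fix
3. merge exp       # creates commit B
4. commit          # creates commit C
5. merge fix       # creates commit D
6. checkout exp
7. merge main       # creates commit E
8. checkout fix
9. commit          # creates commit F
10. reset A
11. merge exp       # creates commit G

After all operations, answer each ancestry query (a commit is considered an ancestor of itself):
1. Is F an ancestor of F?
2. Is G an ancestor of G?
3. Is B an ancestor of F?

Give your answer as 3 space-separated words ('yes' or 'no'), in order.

Answer: yes yes no

Derivation:
After op 1 (branch): HEAD=main@A [exp=A main=A]
After op 2 (branch): HEAD=main@A [exp=A fix=A main=A]
After op 3 (merge): HEAD=main@B [exp=A fix=A main=B]
After op 4 (commit): HEAD=main@C [exp=A fix=A main=C]
After op 5 (merge): HEAD=main@D [exp=A fix=A main=D]
After op 6 (checkout): HEAD=exp@A [exp=A fix=A main=D]
After op 7 (merge): HEAD=exp@E [exp=E fix=A main=D]
After op 8 (checkout): HEAD=fix@A [exp=E fix=A main=D]
After op 9 (commit): HEAD=fix@F [exp=E fix=F main=D]
After op 10 (reset): HEAD=fix@A [exp=E fix=A main=D]
After op 11 (merge): HEAD=fix@G [exp=E fix=G main=D]
ancestors(F) = {A,F}; F in? yes
ancestors(G) = {A,B,C,D,E,G}; G in? yes
ancestors(F) = {A,F}; B in? no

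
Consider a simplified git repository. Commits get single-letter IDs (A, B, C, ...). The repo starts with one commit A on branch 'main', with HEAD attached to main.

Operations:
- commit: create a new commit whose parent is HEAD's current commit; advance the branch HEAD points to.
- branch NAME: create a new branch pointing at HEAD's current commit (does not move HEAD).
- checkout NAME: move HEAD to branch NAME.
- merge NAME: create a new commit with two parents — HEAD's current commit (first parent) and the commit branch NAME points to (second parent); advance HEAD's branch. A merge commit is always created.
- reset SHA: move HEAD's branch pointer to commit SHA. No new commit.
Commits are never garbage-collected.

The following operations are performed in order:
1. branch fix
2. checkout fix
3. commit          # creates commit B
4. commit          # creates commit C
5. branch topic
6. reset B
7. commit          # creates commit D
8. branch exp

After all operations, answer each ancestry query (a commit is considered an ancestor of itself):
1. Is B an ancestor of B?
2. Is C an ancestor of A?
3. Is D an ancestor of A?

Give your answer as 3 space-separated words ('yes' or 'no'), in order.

After op 1 (branch): HEAD=main@A [fix=A main=A]
After op 2 (checkout): HEAD=fix@A [fix=A main=A]
After op 3 (commit): HEAD=fix@B [fix=B main=A]
After op 4 (commit): HEAD=fix@C [fix=C main=A]
After op 5 (branch): HEAD=fix@C [fix=C main=A topic=C]
After op 6 (reset): HEAD=fix@B [fix=B main=A topic=C]
After op 7 (commit): HEAD=fix@D [fix=D main=A topic=C]
After op 8 (branch): HEAD=fix@D [exp=D fix=D main=A topic=C]
ancestors(B) = {A,B}; B in? yes
ancestors(A) = {A}; C in? no
ancestors(A) = {A}; D in? no

Answer: yes no no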